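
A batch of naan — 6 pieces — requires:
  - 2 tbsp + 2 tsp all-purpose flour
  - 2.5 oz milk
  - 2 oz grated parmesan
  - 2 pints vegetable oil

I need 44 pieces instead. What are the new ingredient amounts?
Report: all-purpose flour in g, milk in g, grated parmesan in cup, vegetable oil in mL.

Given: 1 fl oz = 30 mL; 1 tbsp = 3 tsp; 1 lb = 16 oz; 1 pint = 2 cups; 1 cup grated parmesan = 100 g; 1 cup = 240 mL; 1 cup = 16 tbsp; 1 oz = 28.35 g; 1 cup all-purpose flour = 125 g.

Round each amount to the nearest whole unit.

Scaling factor: 44/6 = 22/3.
all-purpose flour: (2 tbsp + 2 tsp = 8/3 tbsp) × 22/3 ÷ 16 tbsp/cup × 125 g/cup ≈ 153 g
milk: 2.5 oz × 22/3 × 28.35 g/oz ≈ 520 g
grated parmesan: 2 oz × 22/3 × 28.35 g/oz ÷ 100 g/cup ≈ 4 cup
vegetable oil: 2 pint × 22/3 × 2 cup/pint × 240 mL/cup = 7040 mL

all-purpose flour: 153 g; milk: 520 g; grated parmesan: 4 cup; vegetable oil: 7040 mL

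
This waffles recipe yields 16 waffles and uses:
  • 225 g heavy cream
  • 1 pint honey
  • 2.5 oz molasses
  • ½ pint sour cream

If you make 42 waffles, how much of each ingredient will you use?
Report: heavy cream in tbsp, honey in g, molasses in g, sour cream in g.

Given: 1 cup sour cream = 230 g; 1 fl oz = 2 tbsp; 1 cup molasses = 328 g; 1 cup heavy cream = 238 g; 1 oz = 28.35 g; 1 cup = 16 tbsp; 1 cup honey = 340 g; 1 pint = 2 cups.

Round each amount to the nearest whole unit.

Scaling factor: 42/16 = 21/8 = 2.625.
heavy cream: 225 g × 21/8 ÷ 238 g/cup × 16 tbsp/cup ≈ 40 tbsp
honey: 1 pint × 21/8 × 2 cup/pint × 340 g/cup = 1785 g
molasses: 2.5 oz × 21/8 × 28.35 g/oz ≈ 186 g
sour cream: 0.5 pint × 21/8 × 2 cup/pint × 230 g/cup ≈ 604 g

heavy cream: 40 tbsp; honey: 1785 g; molasses: 186 g; sour cream: 604 g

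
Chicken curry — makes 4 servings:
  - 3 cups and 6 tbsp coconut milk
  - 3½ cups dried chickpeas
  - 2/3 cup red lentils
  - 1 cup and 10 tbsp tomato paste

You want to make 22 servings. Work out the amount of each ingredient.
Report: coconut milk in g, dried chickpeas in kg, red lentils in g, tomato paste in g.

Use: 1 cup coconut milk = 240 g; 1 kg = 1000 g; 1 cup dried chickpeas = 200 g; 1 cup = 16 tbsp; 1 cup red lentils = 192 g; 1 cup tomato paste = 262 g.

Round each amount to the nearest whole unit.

Scaling factor: 22/4 = 11/2 = 5.5.
coconut milk: (3 cup + 6 tbsp = 3.375 cup) × 11/2 × 240 g/cup = 4455 g
dried chickpeas: 3.5 cup × 11/2 × 200 g/cup ÷ 1000 g/kg ≈ 4 kg
red lentils: 2/3 cup × 11/2 × 192 g/cup = 704 g
tomato paste: (1 cup + 10 tbsp = 1.625 cup) × 11/2 × 262 g/cup ≈ 2342 g

coconut milk: 4455 g; dried chickpeas: 4 kg; red lentils: 704 g; tomato paste: 2342 g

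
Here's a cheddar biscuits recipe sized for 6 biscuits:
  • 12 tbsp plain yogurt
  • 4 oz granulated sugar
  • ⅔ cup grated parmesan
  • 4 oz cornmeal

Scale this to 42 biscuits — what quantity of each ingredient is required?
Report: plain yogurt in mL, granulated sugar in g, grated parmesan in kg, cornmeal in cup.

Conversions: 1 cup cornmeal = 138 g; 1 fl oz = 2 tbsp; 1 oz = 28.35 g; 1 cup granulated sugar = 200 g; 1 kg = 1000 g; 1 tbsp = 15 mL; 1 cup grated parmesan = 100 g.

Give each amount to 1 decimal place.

Scaling factor: 42/6 = 7.
plain yogurt: 12 tbsp × 7 × 15 mL/tbsp = 1260.0 mL
granulated sugar: 4 oz × 7 × 28.35 g/oz = 793.8 g
grated parmesan: 2/3 cup × 7 × 100 g/cup ÷ 1000 g/kg ≈ 0.5 kg
cornmeal: 4 oz × 7 × 28.35 g/oz ÷ 138 g/cup ≈ 5.8 cup

plain yogurt: 1260.0 mL; granulated sugar: 793.8 g; grated parmesan: 0.5 kg; cornmeal: 5.8 cup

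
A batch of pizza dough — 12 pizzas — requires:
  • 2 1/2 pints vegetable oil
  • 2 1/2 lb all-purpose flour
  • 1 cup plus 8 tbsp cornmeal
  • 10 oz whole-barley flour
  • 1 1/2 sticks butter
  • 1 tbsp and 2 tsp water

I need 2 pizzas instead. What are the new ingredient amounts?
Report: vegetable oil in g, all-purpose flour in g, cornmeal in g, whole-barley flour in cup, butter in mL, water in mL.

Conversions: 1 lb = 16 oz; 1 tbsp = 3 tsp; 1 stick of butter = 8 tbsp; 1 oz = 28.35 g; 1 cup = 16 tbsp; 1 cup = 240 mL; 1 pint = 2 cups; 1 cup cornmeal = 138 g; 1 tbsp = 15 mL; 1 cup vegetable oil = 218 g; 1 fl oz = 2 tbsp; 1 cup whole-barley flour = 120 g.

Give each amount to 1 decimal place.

vegetable oil: 181.7 g; all-purpose flour: 189.0 g; cornmeal: 34.5 g; whole-barley flour: 0.4 cup; butter: 30.0 mL; water: 4.2 mL

Scaling factor: 2/12 = 1/6.
vegetable oil: 2.5 pint × 1/6 × 2 cup/pint × 218 g/cup ≈ 181.7 g
all-purpose flour: 2.5 lb × 1/6 × 16 oz/lb × 28.35 g/oz = 189.0 g
cornmeal: (1 cup + 8 tbsp = 1.5 cup) × 1/6 × 138 g/cup = 34.5 g
whole-barley flour: 10 oz × 1/6 × 28.35 g/oz ÷ 120 g/cup ≈ 0.4 cup
butter: 1.5 stick × 1/6 × 8 tbsp/stick × 15 mL/tbsp = 30.0 mL
water: (1 tbsp + 2 tsp = 5/3 tbsp) × 1/6 × 15 mL/tbsp ≈ 4.2 mL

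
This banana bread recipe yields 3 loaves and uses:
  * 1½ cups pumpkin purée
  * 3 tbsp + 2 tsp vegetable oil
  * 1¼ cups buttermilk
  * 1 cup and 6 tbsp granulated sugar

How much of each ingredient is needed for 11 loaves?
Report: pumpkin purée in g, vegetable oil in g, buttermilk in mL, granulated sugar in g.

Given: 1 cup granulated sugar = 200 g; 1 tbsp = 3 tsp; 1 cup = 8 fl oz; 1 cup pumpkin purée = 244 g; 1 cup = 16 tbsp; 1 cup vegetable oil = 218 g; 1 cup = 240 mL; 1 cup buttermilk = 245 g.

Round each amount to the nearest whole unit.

pumpkin purée: 1342 g; vegetable oil: 183 g; buttermilk: 1100 mL; granulated sugar: 1008 g

Scaling factor: 11/3.
pumpkin purée: 1.5 cup × 11/3 × 244 g/cup = 1342 g
vegetable oil: (3 tbsp + 2 tsp = 11/3 tbsp) × 11/3 ÷ 16 tbsp/cup × 218 g/cup ≈ 183 g
buttermilk: 1.25 cup × 11/3 × 240 mL/cup = 1100 mL
granulated sugar: (1 cup + 6 tbsp = 1.375 cup) × 11/3 × 200 g/cup ≈ 1008 g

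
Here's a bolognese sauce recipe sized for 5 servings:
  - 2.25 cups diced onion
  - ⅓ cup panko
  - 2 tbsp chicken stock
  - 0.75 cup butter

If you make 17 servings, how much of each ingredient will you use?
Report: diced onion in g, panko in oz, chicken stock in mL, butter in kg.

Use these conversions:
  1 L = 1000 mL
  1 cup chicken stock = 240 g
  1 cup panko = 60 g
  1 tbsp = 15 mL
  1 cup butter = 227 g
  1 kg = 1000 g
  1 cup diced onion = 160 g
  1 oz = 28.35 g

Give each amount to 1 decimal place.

Scaling factor: 17/5 = 3.4.
diced onion: 2.25 cup × 17/5 × 160 g/cup = 1224.0 g
panko: 1/3 cup × 17/5 × 60 g/cup ÷ 28.35 g/oz ≈ 2.4 oz
chicken stock: 2 tbsp × 17/5 × 15 mL/tbsp = 102.0 mL
butter: 0.75 cup × 17/5 × 227 g/cup ÷ 1000 g/kg ≈ 0.6 kg

diced onion: 1224.0 g; panko: 2.4 oz; chicken stock: 102.0 mL; butter: 0.6 kg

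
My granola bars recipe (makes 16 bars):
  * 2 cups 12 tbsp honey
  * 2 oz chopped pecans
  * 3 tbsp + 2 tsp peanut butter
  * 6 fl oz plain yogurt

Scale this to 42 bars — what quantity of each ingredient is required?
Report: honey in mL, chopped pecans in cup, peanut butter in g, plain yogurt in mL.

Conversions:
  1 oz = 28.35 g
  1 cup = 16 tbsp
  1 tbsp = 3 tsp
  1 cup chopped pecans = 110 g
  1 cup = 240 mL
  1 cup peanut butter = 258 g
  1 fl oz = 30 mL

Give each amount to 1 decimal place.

honey: 1732.5 mL; chopped pecans: 1.4 cup; peanut butter: 155.2 g; plain yogurt: 472.5 mL

Scaling factor: 42/16 = 21/8 = 2.625.
honey: (2 cup + 12 tbsp = 2.75 cup) × 21/8 × 240 mL/cup = 1732.5 mL
chopped pecans: 2 oz × 21/8 × 28.35 g/oz ÷ 110 g/cup ≈ 1.4 cup
peanut butter: (3 tbsp + 2 tsp = 11/3 tbsp) × 21/8 ÷ 16 tbsp/cup × 258 g/cup ≈ 155.2 g
plain yogurt: 6 fl oz × 21/8 × 30 mL/fl oz = 472.5 mL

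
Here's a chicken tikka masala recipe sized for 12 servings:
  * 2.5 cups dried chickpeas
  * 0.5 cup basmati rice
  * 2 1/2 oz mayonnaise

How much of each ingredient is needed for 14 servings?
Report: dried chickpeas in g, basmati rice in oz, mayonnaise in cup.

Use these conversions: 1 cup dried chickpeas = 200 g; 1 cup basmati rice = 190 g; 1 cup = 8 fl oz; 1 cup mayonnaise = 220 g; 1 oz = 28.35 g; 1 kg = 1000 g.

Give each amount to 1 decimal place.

dried chickpeas: 583.3 g; basmati rice: 3.9 oz; mayonnaise: 0.4 cup

Scaling factor: 14/12 = 7/6.
dried chickpeas: 2.5 cup × 7/6 × 200 g/cup ≈ 583.3 g
basmati rice: 0.5 cup × 7/6 × 190 g/cup ÷ 28.35 g/oz ≈ 3.9 oz
mayonnaise: 2.5 oz × 7/6 × 28.35 g/oz ÷ 220 g/cup ≈ 0.4 cup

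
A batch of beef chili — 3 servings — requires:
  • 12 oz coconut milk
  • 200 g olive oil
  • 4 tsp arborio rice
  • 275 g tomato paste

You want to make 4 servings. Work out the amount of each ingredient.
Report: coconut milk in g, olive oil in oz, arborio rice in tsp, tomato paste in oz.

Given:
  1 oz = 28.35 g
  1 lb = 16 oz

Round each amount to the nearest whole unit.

coconut milk: 454 g; olive oil: 9 oz; arborio rice: 5 tsp; tomato paste: 13 oz

Scaling factor: 4/3.
coconut milk: 12 oz × 4/3 × 28.35 g/oz ≈ 454 g
olive oil: 200 g × 4/3 ÷ 28.35 g/oz ≈ 9 oz
arborio rice: 4 tsp × 4/3 ≈ 5 tsp
tomato paste: 275 g × 4/3 ÷ 28.35 g/oz ≈ 13 oz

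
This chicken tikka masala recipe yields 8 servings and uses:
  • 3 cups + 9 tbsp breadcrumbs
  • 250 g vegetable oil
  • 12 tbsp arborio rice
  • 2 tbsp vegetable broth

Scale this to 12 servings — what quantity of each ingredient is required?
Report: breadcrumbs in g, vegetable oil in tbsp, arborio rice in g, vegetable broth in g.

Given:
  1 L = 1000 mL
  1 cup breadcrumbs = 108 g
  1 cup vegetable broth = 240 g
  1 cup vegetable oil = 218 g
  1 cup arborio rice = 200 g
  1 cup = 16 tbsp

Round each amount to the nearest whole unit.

Scaling factor: 12/8 = 3/2 = 1.5.
breadcrumbs: (3 cup + 9 tbsp = 3.5625 cup) × 3/2 × 108 g/cup ≈ 577 g
vegetable oil: 250 g × 3/2 ÷ 218 g/cup × 16 tbsp/cup ≈ 28 tbsp
arborio rice: 12 tbsp × 3/2 ÷ 16 tbsp/cup × 200 g/cup = 225 g
vegetable broth: 2 tbsp × 3/2 ÷ 16 tbsp/cup × 240 g/cup = 45 g

breadcrumbs: 577 g; vegetable oil: 28 tbsp; arborio rice: 225 g; vegetable broth: 45 g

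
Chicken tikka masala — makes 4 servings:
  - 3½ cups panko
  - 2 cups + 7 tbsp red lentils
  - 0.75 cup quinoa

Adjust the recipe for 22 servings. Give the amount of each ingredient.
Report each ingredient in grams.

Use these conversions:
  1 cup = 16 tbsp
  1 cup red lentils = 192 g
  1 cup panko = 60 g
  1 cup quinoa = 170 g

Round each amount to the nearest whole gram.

panko: 1155 g; red lentils: 2574 g; quinoa: 701 g

Scaling factor: 22/4 = 11/2 = 5.5.
panko: 3.5 cup × 11/2 × 60 g/cup = 1155 g
red lentils: (2 cup + 7 tbsp = 2.4375 cup) × 11/2 × 192 g/cup = 2574 g
quinoa: 0.75 cup × 11/2 × 170 g/cup ≈ 701 g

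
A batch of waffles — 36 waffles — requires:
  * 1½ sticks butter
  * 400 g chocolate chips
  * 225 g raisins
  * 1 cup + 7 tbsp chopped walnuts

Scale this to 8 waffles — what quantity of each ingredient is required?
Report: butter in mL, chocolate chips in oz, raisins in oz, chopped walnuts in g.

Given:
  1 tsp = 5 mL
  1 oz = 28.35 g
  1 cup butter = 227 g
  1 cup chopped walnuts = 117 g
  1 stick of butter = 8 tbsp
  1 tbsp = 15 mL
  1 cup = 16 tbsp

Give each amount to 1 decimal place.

butter: 40.0 mL; chocolate chips: 3.1 oz; raisins: 1.8 oz; chopped walnuts: 37.4 g

Scaling factor: 8/36 = 2/9.
butter: 1.5 stick × 2/9 × 8 tbsp/stick × 15 mL/tbsp = 40.0 mL
chocolate chips: 400 g × 2/9 ÷ 28.35 g/oz ≈ 3.1 oz
raisins: 225 g × 2/9 ÷ 28.35 g/oz ≈ 1.8 oz
chopped walnuts: (1 cup + 7 tbsp = 1.4375 cup) × 2/9 × 117 g/cup ≈ 37.4 g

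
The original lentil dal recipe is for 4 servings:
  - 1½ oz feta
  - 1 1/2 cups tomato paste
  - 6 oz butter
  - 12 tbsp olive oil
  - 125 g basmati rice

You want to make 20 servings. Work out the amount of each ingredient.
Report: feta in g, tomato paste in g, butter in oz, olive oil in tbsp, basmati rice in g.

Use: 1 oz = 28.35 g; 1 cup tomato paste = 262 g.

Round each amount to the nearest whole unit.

feta: 213 g; tomato paste: 1965 g; butter: 30 oz; olive oil: 60 tbsp; basmati rice: 625 g

Scaling factor: 20/4 = 5.
feta: 1.5 oz × 5 × 28.35 g/oz ≈ 213 g
tomato paste: 1.5 cup × 5 × 262 g/cup = 1965 g
butter: 6 oz × 5 = 30 oz
olive oil: 12 tbsp × 5 = 60 tbsp
basmati rice: 125 g × 5 = 625 g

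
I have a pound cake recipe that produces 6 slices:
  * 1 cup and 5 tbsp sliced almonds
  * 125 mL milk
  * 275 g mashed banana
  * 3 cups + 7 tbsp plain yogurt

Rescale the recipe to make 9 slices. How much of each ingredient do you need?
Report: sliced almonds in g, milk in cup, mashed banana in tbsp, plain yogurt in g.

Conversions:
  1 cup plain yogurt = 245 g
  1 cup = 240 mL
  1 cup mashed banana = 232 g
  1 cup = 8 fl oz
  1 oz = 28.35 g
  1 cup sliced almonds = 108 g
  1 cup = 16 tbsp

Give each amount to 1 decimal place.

Scaling factor: 9/6 = 3/2 = 1.5.
sliced almonds: (1 cup + 5 tbsp = 1.3125 cup) × 3/2 × 108 g/cup ≈ 212.6 g
milk: 125 mL × 3/2 ÷ 240 mL/cup ≈ 0.8 cup
mashed banana: 275 g × 3/2 ÷ 232 g/cup × 16 tbsp/cup ≈ 28.4 tbsp
plain yogurt: (3 cup + 7 tbsp = 3.4375 cup) × 3/2 × 245 g/cup ≈ 1263.3 g

sliced almonds: 212.6 g; milk: 0.8 cup; mashed banana: 28.4 tbsp; plain yogurt: 1263.3 g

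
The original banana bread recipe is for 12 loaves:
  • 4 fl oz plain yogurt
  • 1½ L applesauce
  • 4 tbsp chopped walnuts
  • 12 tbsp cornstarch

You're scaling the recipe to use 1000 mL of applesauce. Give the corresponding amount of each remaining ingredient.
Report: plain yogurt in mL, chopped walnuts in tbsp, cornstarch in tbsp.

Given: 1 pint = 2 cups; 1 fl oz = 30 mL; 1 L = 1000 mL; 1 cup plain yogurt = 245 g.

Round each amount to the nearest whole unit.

plain yogurt: 80 mL; chopped walnuts: 3 tbsp; cornstarch: 8 tbsp

The original recipe has 1500 mL of applesauce, so the scaling factor is 1000 ÷ 1500 = 2/3.
plain yogurt: 4 fl oz × 2/3 × 30 mL/fl oz = 80 mL
chopped walnuts: 4 tbsp × 2/3 ≈ 3 tbsp
cornstarch: 12 tbsp × 2/3 = 8 tbsp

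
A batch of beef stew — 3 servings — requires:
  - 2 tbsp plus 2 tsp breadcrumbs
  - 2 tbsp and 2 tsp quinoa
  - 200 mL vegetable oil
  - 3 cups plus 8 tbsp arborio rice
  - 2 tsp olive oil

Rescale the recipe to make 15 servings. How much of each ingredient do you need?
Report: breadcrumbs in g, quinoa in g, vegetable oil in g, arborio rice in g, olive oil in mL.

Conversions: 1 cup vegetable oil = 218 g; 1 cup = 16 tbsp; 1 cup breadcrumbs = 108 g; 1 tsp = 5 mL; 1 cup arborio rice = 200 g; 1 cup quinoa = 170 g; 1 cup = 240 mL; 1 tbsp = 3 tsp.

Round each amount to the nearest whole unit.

breadcrumbs: 90 g; quinoa: 142 g; vegetable oil: 908 g; arborio rice: 3500 g; olive oil: 50 mL

Scaling factor: 15/3 = 5.
breadcrumbs: (2 tbsp + 2 tsp = 8/3 tbsp) × 5 ÷ 16 tbsp/cup × 108 g/cup = 90 g
quinoa: (2 tbsp + 2 tsp = 8/3 tbsp) × 5 ÷ 16 tbsp/cup × 170 g/cup ≈ 142 g
vegetable oil: 200 mL × 5 ÷ 240 mL/cup × 218 g/cup ≈ 908 g
arborio rice: (3 cup + 8 tbsp = 3.5 cup) × 5 × 200 g/cup = 3500 g
olive oil: 2 tsp × 5 × 5 mL/tsp = 50 mL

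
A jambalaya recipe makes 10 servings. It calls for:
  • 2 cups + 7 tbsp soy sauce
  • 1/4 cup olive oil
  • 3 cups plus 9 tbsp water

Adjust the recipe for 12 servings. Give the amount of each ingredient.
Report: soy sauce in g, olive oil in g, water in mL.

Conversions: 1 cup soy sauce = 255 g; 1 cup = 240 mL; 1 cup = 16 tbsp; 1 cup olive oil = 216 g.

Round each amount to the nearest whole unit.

soy sauce: 746 g; olive oil: 65 g; water: 1026 mL

Scaling factor: 12/10 = 6/5 = 1.2.
soy sauce: (2 cup + 7 tbsp = 2.4375 cup) × 6/5 × 255 g/cup ≈ 746 g
olive oil: 0.25 cup × 6/5 × 216 g/cup ≈ 65 g
water: (3 cup + 9 tbsp = 3.5625 cup) × 6/5 × 240 mL/cup = 1026 mL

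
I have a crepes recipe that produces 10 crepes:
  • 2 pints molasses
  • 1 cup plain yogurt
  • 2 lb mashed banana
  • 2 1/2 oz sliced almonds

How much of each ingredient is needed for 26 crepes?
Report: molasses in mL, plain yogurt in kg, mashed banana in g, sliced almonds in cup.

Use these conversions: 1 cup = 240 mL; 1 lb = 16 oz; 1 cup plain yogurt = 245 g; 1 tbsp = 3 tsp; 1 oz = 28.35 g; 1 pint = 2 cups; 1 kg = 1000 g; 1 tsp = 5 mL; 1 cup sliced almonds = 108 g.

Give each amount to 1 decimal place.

Scaling factor: 26/10 = 13/5 = 2.6.
molasses: 2 pint × 13/5 × 2 cup/pint × 240 mL/cup = 2496.0 mL
plain yogurt: 1 cup × 13/5 × 245 g/cup ÷ 1000 g/kg ≈ 0.6 kg
mashed banana: 2 lb × 13/5 × 16 oz/lb × 28.35 g/oz ≈ 2358.7 g
sliced almonds: 2.5 oz × 13/5 × 28.35 g/oz ÷ 108 g/cup ≈ 1.7 cup

molasses: 2496.0 mL; plain yogurt: 0.6 kg; mashed banana: 2358.7 g; sliced almonds: 1.7 cup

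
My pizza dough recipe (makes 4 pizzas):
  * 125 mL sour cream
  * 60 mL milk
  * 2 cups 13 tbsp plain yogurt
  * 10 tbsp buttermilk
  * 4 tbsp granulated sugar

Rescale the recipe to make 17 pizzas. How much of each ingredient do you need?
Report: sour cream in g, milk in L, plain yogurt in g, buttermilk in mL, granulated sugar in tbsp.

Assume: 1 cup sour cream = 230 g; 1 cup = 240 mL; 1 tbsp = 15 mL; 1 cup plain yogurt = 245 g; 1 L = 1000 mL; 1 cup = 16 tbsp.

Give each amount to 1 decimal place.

sour cream: 509.1 g; milk: 0.3 L; plain yogurt: 2928.5 g; buttermilk: 637.5 mL; granulated sugar: 17.0 tbsp

Scaling factor: 17/4 = 4.25.
sour cream: 125 mL × 17/4 ÷ 240 mL/cup × 230 g/cup ≈ 509.1 g
milk: 60 mL × 17/4 ÷ 1000 mL/L ≈ 0.3 L
plain yogurt: (2 cup + 13 tbsp = 2.8125 cup) × 17/4 × 245 g/cup ≈ 2928.5 g
buttermilk: 10 tbsp × 17/4 × 15 mL/tbsp = 637.5 mL
granulated sugar: 4 tbsp × 17/4 = 17.0 tbsp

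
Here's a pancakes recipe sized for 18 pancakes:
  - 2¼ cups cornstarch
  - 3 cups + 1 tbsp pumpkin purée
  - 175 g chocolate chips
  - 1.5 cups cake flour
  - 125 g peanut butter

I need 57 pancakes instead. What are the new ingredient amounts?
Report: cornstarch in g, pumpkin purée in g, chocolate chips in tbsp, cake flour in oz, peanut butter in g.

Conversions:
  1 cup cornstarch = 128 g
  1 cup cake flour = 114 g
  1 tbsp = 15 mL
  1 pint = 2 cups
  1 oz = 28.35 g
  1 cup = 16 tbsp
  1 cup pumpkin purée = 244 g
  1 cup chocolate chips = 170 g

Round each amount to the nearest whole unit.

Scaling factor: 57/18 = 19/6.
cornstarch: 2.25 cup × 19/6 × 128 g/cup = 912 g
pumpkin purée: (3 cup + 1 tbsp = 3.0625 cup) × 19/6 × 244 g/cup ≈ 2366 g
chocolate chips: 175 g × 19/6 ÷ 170 g/cup × 16 tbsp/cup ≈ 52 tbsp
cake flour: 1.5 cup × 19/6 × 114 g/cup ÷ 28.35 g/oz ≈ 19 oz
peanut butter: 125 g × 19/6 ≈ 396 g

cornstarch: 912 g; pumpkin purée: 2366 g; chocolate chips: 52 tbsp; cake flour: 19 oz; peanut butter: 396 g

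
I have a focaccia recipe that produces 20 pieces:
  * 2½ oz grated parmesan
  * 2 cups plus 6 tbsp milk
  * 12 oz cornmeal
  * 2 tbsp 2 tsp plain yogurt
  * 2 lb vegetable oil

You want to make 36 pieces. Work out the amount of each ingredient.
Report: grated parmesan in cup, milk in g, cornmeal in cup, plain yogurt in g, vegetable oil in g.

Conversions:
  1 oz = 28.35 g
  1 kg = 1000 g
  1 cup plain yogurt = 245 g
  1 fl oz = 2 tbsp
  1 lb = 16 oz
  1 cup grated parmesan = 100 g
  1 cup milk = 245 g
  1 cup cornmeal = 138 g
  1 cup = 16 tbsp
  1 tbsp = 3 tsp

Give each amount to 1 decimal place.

grated parmesan: 1.3 cup; milk: 1047.4 g; cornmeal: 4.4 cup; plain yogurt: 73.5 g; vegetable oil: 1633.0 g

Scaling factor: 36/20 = 9/5 = 1.8.
grated parmesan: 2.5 oz × 9/5 × 28.35 g/oz ÷ 100 g/cup ≈ 1.3 cup
milk: (2 cup + 6 tbsp = 2.375 cup) × 9/5 × 245 g/cup ≈ 1047.4 g
cornmeal: 12 oz × 9/5 × 28.35 g/oz ÷ 138 g/cup ≈ 4.4 cup
plain yogurt: (2 tbsp + 2 tsp = 8/3 tbsp) × 9/5 ÷ 16 tbsp/cup × 245 g/cup = 73.5 g
vegetable oil: 2 lb × 9/5 × 16 oz/lb × 28.35 g/oz ≈ 1633.0 g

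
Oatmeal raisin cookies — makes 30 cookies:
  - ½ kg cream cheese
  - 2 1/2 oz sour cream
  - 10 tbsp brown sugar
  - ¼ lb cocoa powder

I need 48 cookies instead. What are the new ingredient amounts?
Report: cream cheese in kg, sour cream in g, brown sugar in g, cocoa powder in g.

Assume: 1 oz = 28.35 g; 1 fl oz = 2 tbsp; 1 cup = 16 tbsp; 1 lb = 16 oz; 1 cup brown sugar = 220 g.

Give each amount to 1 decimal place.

Scaling factor: 48/30 = 8/5 = 1.6.
cream cheese: 0.5 kg × 8/5 = 0.8 kg
sour cream: 2.5 oz × 8/5 × 28.35 g/oz = 113.4 g
brown sugar: 10 tbsp × 8/5 ÷ 16 tbsp/cup × 220 g/cup = 220.0 g
cocoa powder: 0.25 lb × 8/5 × 16 oz/lb × 28.35 g/oz ≈ 181.4 g

cream cheese: 0.8 kg; sour cream: 113.4 g; brown sugar: 220.0 g; cocoa powder: 181.4 g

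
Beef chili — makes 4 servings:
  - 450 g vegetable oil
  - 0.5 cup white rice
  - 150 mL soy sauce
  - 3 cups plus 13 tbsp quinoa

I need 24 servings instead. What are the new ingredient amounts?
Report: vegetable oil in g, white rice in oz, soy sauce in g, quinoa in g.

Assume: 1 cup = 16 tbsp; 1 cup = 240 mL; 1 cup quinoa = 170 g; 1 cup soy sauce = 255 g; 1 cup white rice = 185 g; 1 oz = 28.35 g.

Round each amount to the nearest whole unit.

Scaling factor: 24/4 = 6.
vegetable oil: 450 g × 6 = 2700 g
white rice: 0.5 cup × 6 × 185 g/cup ÷ 28.35 g/oz ≈ 20 oz
soy sauce: 150 mL × 6 ÷ 240 mL/cup × 255 g/cup ≈ 956 g
quinoa: (3 cup + 13 tbsp = 3.8125 cup) × 6 × 170 g/cup ≈ 3889 g

vegetable oil: 2700 g; white rice: 20 oz; soy sauce: 956 g; quinoa: 3889 g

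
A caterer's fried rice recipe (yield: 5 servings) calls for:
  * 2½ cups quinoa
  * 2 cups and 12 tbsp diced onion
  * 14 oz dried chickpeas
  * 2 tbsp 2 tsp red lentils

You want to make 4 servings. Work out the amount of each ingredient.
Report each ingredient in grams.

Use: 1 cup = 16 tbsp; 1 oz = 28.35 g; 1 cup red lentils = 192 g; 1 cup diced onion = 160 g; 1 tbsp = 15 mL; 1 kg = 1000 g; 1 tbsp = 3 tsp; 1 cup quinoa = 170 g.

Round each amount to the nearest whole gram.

Scaling factor: 4/5 = 0.8.
quinoa: 2.5 cup × 4/5 × 170 g/cup = 340 g
diced onion: (2 cup + 12 tbsp = 2.75 cup) × 4/5 × 160 g/cup = 352 g
dried chickpeas: 14 oz × 4/5 × 28.35 g/oz ≈ 318 g
red lentils: (2 tbsp + 2 tsp = 8/3 tbsp) × 4/5 ÷ 16 tbsp/cup × 192 g/cup ≈ 26 g

quinoa: 340 g; diced onion: 352 g; dried chickpeas: 318 g; red lentils: 26 g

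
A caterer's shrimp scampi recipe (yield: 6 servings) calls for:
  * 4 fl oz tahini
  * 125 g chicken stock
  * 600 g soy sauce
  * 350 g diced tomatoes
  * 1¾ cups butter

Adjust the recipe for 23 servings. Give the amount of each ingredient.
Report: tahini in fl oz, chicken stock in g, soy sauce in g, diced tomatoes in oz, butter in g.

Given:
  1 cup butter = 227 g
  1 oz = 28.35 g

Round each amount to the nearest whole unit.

tahini: 15 fl oz; chicken stock: 479 g; soy sauce: 2300 g; diced tomatoes: 47 oz; butter: 1523 g

Scaling factor: 23/6.
tahini: 4 fl oz × 23/6 ≈ 15 fl oz
chicken stock: 125 g × 23/6 ≈ 479 g
soy sauce: 600 g × 23/6 = 2300 g
diced tomatoes: 350 g × 23/6 ÷ 28.35 g/oz ≈ 47 oz
butter: 1.75 cup × 23/6 × 227 g/cup ≈ 1523 g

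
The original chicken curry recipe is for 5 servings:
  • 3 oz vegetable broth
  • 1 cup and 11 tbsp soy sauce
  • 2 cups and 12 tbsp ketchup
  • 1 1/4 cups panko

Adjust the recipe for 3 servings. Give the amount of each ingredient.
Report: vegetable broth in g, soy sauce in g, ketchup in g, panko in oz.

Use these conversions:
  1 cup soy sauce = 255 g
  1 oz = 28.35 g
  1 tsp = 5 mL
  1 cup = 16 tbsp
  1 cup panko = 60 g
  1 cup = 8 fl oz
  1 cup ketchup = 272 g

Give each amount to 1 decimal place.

Scaling factor: 3/5 = 0.6.
vegetable broth: 3 oz × 3/5 × 28.35 g/oz ≈ 51.0 g
soy sauce: (1 cup + 11 tbsp = 1.6875 cup) × 3/5 × 255 g/cup ≈ 258.2 g
ketchup: (2 cup + 12 tbsp = 2.75 cup) × 3/5 × 272 g/cup = 448.8 g
panko: 1.25 cup × 3/5 × 60 g/cup ÷ 28.35 g/oz ≈ 1.6 oz

vegetable broth: 51.0 g; soy sauce: 258.2 g; ketchup: 448.8 g; panko: 1.6 oz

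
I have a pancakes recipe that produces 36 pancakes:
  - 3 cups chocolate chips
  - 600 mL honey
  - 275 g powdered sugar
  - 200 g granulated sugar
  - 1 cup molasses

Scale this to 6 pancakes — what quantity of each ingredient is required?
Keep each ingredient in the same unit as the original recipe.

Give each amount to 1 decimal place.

chocolate chips: 0.5 cup; honey: 100.0 mL; powdered sugar: 45.8 g; granulated sugar: 33.3 g; molasses: 0.2 cup

Scaling factor: 6/36 = 1/6.
chocolate chips: 3 cup × 1/6 = 0.5 cup
honey: 600 mL × 1/6 = 100.0 mL
powdered sugar: 275 g × 1/6 ≈ 45.8 g
granulated sugar: 200 g × 1/6 ≈ 33.3 g
molasses: 1 cup × 1/6 ≈ 0.2 cup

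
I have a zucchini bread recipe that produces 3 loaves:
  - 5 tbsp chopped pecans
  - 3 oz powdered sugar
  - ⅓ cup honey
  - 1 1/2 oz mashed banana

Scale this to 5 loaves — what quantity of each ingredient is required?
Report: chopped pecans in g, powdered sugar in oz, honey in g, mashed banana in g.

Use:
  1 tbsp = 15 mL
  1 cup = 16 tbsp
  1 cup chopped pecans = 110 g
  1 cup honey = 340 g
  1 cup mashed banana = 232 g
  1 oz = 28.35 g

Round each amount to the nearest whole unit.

Scaling factor: 5/3.
chopped pecans: 5 tbsp × 5/3 ÷ 16 tbsp/cup × 110 g/cup ≈ 57 g
powdered sugar: 3 oz × 5/3 = 5 oz
honey: 1/3 cup × 5/3 × 340 g/cup ≈ 189 g
mashed banana: 1.5 oz × 5/3 × 28.35 g/oz ≈ 71 g

chopped pecans: 57 g; powdered sugar: 5 oz; honey: 189 g; mashed banana: 71 g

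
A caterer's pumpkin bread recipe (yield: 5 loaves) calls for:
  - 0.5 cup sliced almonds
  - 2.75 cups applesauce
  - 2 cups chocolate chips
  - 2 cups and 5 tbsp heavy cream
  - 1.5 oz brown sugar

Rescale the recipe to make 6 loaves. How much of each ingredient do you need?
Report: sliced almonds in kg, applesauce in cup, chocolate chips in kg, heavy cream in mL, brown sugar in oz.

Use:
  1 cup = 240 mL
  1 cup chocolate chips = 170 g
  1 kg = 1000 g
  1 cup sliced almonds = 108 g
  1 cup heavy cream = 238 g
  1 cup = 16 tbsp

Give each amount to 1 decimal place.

sliced almonds: 0.1 kg; applesauce: 3.3 cup; chocolate chips: 0.4 kg; heavy cream: 666.0 mL; brown sugar: 1.8 oz

Scaling factor: 6/5 = 1.2.
sliced almonds: 0.5 cup × 6/5 × 108 g/cup ÷ 1000 g/kg ≈ 0.1 kg
applesauce: 2.75 cup × 6/5 = 3.3 cup
chocolate chips: 2 cup × 6/5 × 170 g/cup ÷ 1000 g/kg ≈ 0.4 kg
heavy cream: (2 cup + 5 tbsp = 2.3125 cup) × 6/5 × 240 mL/cup = 666.0 mL
brown sugar: 1.5 oz × 6/5 = 1.8 oz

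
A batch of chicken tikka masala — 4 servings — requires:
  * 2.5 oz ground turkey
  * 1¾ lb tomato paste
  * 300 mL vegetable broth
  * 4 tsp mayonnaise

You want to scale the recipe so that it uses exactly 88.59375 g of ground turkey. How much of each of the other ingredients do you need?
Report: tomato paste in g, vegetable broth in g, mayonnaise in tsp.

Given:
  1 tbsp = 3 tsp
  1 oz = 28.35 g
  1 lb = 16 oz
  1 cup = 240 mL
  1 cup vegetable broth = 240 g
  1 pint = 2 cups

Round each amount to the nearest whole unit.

tomato paste: 992 g; vegetable broth: 375 g; mayonnaise: 5 tsp

The original recipe has 70.875 g of ground turkey, so the scaling factor is 88.59375 ÷ 70.875 = 5/4 = 1.25.
tomato paste: 1.75 lb × 5/4 × 16 oz/lb × 28.35 g/oz ≈ 992 g
vegetable broth: 300 mL × 5/4 ÷ 240 mL/cup × 240 g/cup = 375 g
mayonnaise: 4 tsp × 5/4 = 5 tsp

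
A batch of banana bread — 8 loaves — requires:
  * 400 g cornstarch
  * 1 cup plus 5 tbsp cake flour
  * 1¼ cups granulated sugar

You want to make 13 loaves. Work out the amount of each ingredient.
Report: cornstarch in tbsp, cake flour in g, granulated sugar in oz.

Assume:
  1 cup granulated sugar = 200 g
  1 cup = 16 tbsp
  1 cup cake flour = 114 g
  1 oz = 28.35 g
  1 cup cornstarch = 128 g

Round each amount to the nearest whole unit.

Scaling factor: 13/8 = 1.625.
cornstarch: 400 g × 13/8 ÷ 128 g/cup × 16 tbsp/cup ≈ 81 tbsp
cake flour: (1 cup + 5 tbsp = 1.3125 cup) × 13/8 × 114 g/cup ≈ 243 g
granulated sugar: 1.25 cup × 13/8 × 200 g/cup ÷ 28.35 g/oz ≈ 14 oz

cornstarch: 81 tbsp; cake flour: 243 g; granulated sugar: 14 oz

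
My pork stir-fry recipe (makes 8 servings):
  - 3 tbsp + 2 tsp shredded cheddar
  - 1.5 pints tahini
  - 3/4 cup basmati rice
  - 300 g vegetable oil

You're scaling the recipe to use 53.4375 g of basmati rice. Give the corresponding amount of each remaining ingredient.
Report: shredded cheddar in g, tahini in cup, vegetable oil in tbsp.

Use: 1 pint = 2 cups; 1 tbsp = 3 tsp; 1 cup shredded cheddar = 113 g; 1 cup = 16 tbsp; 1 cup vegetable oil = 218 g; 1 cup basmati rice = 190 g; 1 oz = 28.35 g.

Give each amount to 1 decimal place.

shredded cheddar: 9.7 g; tahini: 1.1 cup; vegetable oil: 8.3 tbsp

The original recipe has 142.5 g of basmati rice, so the scaling factor is 53.4375 ÷ 142.5 = 3/8 = 0.375.
shredded cheddar: (3 tbsp + 2 tsp = 11/3 tbsp) × 3/8 ÷ 16 tbsp/cup × 113 g/cup ≈ 9.7 g
tahini: 1.5 pint × 3/8 × 2 cup/pint ≈ 1.1 cup
vegetable oil: 300 g × 3/8 ÷ 218 g/cup × 16 tbsp/cup ≈ 8.3 tbsp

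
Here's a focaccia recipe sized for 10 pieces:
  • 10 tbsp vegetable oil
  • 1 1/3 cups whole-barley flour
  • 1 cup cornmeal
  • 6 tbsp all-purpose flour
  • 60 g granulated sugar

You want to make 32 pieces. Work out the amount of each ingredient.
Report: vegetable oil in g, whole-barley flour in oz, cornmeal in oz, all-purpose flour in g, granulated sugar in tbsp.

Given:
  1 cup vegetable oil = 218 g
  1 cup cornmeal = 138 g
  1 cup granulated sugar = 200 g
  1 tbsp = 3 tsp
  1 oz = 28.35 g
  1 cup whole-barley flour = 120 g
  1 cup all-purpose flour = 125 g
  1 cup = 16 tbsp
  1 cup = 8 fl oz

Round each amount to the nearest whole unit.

vegetable oil: 436 g; whole-barley flour: 18 oz; cornmeal: 16 oz; all-purpose flour: 150 g; granulated sugar: 15 tbsp

Scaling factor: 32/10 = 16/5 = 3.2.
vegetable oil: 10 tbsp × 16/5 ÷ 16 tbsp/cup × 218 g/cup = 436 g
whole-barley flour: 4/3 cup × 16/5 × 120 g/cup ÷ 28.35 g/oz ≈ 18 oz
cornmeal: 1 cup × 16/5 × 138 g/cup ÷ 28.35 g/oz ≈ 16 oz
all-purpose flour: 6 tbsp × 16/5 ÷ 16 tbsp/cup × 125 g/cup = 150 g
granulated sugar: 60 g × 16/5 ÷ 200 g/cup × 16 tbsp/cup ≈ 15 tbsp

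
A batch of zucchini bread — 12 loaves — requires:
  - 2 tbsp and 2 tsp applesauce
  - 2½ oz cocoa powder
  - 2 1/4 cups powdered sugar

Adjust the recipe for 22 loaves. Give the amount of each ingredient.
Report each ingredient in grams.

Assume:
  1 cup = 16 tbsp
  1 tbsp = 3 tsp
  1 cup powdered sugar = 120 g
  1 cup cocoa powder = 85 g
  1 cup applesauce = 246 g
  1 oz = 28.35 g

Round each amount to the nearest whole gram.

applesauce: 75 g; cocoa powder: 130 g; powdered sugar: 495 g

Scaling factor: 22/12 = 11/6.
applesauce: (2 tbsp + 2 tsp = 8/3 tbsp) × 11/6 ÷ 16 tbsp/cup × 246 g/cup ≈ 75 g
cocoa powder: 2.5 oz × 11/6 × 28.35 g/oz ≈ 130 g
powdered sugar: 2.25 cup × 11/6 × 120 g/cup = 495 g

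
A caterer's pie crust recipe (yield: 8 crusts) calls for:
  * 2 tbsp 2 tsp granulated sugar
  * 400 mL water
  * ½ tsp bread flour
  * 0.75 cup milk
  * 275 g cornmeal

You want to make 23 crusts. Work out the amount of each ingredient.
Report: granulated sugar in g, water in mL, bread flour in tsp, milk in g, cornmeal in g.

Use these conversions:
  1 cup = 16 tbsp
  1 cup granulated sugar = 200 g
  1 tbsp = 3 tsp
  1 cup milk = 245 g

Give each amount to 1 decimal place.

Scaling factor: 23/8 = 2.875.
granulated sugar: (2 tbsp + 2 tsp = 8/3 tbsp) × 23/8 ÷ 16 tbsp/cup × 200 g/cup ≈ 95.8 g
water: 400 mL × 23/8 = 1150.0 mL
bread flour: 0.5 tsp × 23/8 ≈ 1.4 tsp
milk: 0.75 cup × 23/8 × 245 g/cup ≈ 528.3 g
cornmeal: 275 g × 23/8 ≈ 790.6 g

granulated sugar: 95.8 g; water: 1150.0 mL; bread flour: 1.4 tsp; milk: 528.3 g; cornmeal: 790.6 g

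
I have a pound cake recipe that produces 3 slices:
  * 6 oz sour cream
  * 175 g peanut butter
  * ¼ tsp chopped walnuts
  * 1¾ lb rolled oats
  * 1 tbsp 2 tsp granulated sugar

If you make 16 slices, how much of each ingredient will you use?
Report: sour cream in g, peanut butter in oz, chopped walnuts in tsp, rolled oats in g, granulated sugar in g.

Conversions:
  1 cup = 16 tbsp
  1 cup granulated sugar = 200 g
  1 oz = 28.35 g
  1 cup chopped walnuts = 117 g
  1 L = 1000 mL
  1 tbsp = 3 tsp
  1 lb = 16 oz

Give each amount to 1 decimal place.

sour cream: 907.2 g; peanut butter: 32.9 oz; chopped walnuts: 1.3 tsp; rolled oats: 4233.6 g; granulated sugar: 111.1 g

Scaling factor: 16/3.
sour cream: 6 oz × 16/3 × 28.35 g/oz = 907.2 g
peanut butter: 175 g × 16/3 ÷ 28.35 g/oz ≈ 32.9 oz
chopped walnuts: 0.25 tsp × 16/3 ≈ 1.3 tsp
rolled oats: 1.75 lb × 16/3 × 16 oz/lb × 28.35 g/oz = 4233.6 g
granulated sugar: (1 tbsp + 2 tsp = 5/3 tbsp) × 16/3 ÷ 16 tbsp/cup × 200 g/cup ≈ 111.1 g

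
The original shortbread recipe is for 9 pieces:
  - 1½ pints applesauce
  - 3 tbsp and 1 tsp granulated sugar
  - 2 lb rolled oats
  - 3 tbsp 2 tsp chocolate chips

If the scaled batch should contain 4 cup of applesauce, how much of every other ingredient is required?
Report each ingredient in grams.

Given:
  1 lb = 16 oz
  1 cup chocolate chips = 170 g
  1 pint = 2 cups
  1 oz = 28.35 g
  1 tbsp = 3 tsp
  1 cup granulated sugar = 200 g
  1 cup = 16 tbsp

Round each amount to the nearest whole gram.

granulated sugar: 56 g; rolled oats: 1210 g; chocolate chips: 52 g

The original recipe has 3 cup of applesauce, so the scaling factor is 4 ÷ 3 = 4/3.
granulated sugar: (3 tbsp + 1 tsp = 10/3 tbsp) × 4/3 ÷ 16 tbsp/cup × 200 g/cup ≈ 56 g
rolled oats: 2 lb × 4/3 × 16 oz/lb × 28.35 g/oz ≈ 1210 g
chocolate chips: (3 tbsp + 2 tsp = 11/3 tbsp) × 4/3 ÷ 16 tbsp/cup × 170 g/cup ≈ 52 g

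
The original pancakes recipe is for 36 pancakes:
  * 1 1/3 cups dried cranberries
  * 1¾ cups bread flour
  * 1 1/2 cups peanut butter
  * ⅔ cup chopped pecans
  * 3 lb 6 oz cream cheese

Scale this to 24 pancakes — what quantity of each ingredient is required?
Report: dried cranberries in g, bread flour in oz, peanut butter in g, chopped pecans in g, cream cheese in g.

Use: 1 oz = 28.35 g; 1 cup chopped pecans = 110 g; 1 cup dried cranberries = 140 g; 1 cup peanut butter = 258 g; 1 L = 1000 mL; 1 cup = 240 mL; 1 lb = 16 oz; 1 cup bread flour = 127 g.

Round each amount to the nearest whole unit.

Scaling factor: 24/36 = 2/3.
dried cranberries: 4/3 cup × 2/3 × 140 g/cup ≈ 124 g
bread flour: 1.75 cup × 2/3 × 127 g/cup ÷ 28.35 g/oz ≈ 5 oz
peanut butter: 1.5 cup × 2/3 × 258 g/cup = 258 g
chopped pecans: 2/3 cup × 2/3 × 110 g/cup ≈ 49 g
cream cheese: (3 lb + 6 oz = 3.375 lb) × 2/3 × 16 oz/lb × 28.35 g/oz ≈ 1021 g

dried cranberries: 124 g; bread flour: 5 oz; peanut butter: 258 g; chopped pecans: 49 g; cream cheese: 1021 g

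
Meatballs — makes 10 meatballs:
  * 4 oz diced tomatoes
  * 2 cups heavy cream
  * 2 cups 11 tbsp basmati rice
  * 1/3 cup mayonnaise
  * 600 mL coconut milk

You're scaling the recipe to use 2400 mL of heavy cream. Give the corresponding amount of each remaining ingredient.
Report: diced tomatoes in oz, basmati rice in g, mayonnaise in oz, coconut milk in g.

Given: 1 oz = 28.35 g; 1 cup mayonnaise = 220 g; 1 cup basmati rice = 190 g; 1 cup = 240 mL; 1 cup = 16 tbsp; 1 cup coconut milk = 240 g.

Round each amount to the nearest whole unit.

The original recipe has 480 mL of heavy cream, so the scaling factor is 2400 ÷ 480 = 5.
diced tomatoes: 4 oz × 5 = 20 oz
basmati rice: (2 cup + 11 tbsp = 2.6875 cup) × 5 × 190 g/cup ≈ 2553 g
mayonnaise: 1/3 cup × 5 × 220 g/cup ÷ 28.35 g/oz ≈ 13 oz
coconut milk: 600 mL × 5 ÷ 240 mL/cup × 240 g/cup = 3000 g

diced tomatoes: 20 oz; basmati rice: 2553 g; mayonnaise: 13 oz; coconut milk: 3000 g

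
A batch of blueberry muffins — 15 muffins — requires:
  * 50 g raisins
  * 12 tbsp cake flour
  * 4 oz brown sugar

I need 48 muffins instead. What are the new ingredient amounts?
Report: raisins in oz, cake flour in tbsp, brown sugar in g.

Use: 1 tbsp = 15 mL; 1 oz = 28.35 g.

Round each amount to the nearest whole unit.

Scaling factor: 48/15 = 16/5 = 3.2.
raisins: 50 g × 16/5 ÷ 28.35 g/oz ≈ 6 oz
cake flour: 12 tbsp × 16/5 ≈ 38 tbsp
brown sugar: 4 oz × 16/5 × 28.35 g/oz ≈ 363 g

raisins: 6 oz; cake flour: 38 tbsp; brown sugar: 363 g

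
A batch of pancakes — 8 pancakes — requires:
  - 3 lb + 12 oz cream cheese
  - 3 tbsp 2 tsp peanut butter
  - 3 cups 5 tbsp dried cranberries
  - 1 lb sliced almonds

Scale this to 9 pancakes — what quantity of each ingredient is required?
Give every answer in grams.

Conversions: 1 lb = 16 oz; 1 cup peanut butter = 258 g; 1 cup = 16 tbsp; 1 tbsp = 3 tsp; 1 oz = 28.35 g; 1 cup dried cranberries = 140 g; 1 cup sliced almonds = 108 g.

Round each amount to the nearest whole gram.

Scaling factor: 9/8 = 1.125.
cream cheese: (3 lb + 12 oz = 3.75 lb) × 9/8 × 16 oz/lb × 28.35 g/oz ≈ 1914 g
peanut butter: (3 tbsp + 2 tsp = 11/3 tbsp) × 9/8 ÷ 16 tbsp/cup × 258 g/cup ≈ 67 g
dried cranberries: (3 cup + 5 tbsp = 3.3125 cup) × 9/8 × 140 g/cup ≈ 522 g
sliced almonds: 1 lb × 9/8 × 16 oz/lb × 28.35 g/oz ≈ 510 g

cream cheese: 1914 g; peanut butter: 67 g; dried cranberries: 522 g; sliced almonds: 510 g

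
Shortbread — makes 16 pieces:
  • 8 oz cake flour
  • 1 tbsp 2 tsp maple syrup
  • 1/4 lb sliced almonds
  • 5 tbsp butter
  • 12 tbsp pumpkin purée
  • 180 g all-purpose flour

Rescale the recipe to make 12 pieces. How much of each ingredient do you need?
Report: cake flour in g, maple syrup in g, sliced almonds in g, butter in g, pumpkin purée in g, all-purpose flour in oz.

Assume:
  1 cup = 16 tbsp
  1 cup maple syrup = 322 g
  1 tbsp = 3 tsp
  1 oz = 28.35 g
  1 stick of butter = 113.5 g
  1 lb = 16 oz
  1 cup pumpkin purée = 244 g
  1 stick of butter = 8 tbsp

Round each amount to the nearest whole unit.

Scaling factor: 12/16 = 3/4 = 0.75.
cake flour: 8 oz × 3/4 × 28.35 g/oz ≈ 170 g
maple syrup: (1 tbsp + 2 tsp = 5/3 tbsp) × 3/4 ÷ 16 tbsp/cup × 322 g/cup ≈ 25 g
sliced almonds: 0.25 lb × 3/4 × 16 oz/lb × 28.35 g/oz ≈ 85 g
butter: 5 tbsp × 3/4 ÷ 8 tbsp/stick × 113.5 g/stick ≈ 53 g
pumpkin purée: 12 tbsp × 3/4 ÷ 16 tbsp/cup × 244 g/cup ≈ 137 g
all-purpose flour: 180 g × 3/4 ÷ 28.35 g/oz ≈ 5 oz

cake flour: 170 g; maple syrup: 25 g; sliced almonds: 85 g; butter: 53 g; pumpkin purée: 137 g; all-purpose flour: 5 oz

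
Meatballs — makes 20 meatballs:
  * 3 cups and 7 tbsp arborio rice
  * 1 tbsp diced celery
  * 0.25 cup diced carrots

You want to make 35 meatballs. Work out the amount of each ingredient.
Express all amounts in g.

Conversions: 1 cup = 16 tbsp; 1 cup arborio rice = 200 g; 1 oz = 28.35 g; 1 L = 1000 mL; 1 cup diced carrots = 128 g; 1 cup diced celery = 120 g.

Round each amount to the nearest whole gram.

arborio rice: 1203 g; diced celery: 13 g; diced carrots: 56 g

Scaling factor: 35/20 = 7/4 = 1.75.
arborio rice: (3 cup + 7 tbsp = 3.4375 cup) × 7/4 × 200 g/cup ≈ 1203 g
diced celery: 1 tbsp × 7/4 ÷ 16 tbsp/cup × 120 g/cup ≈ 13 g
diced carrots: 0.25 cup × 7/4 × 128 g/cup = 56 g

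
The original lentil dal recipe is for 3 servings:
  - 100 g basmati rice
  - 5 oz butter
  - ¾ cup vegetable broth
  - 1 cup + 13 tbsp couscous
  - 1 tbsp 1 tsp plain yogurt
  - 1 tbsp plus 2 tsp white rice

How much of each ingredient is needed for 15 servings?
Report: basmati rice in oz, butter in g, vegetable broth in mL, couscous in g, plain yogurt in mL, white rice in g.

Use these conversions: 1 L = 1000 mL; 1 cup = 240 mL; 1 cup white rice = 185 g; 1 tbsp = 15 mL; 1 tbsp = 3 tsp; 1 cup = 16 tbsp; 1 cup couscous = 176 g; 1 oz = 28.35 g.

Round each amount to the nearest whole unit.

basmati rice: 18 oz; butter: 709 g; vegetable broth: 900 mL; couscous: 1595 g; plain yogurt: 100 mL; white rice: 96 g

Scaling factor: 15/3 = 5.
basmati rice: 100 g × 5 ÷ 28.35 g/oz ≈ 18 oz
butter: 5 oz × 5 × 28.35 g/oz ≈ 709 g
vegetable broth: 0.75 cup × 5 × 240 mL/cup = 900 mL
couscous: (1 cup + 13 tbsp = 1.8125 cup) × 5 × 176 g/cup = 1595 g
plain yogurt: (1 tbsp + 1 tsp = 4/3 tbsp) × 5 × 15 mL/tbsp = 100 mL
white rice: (1 tbsp + 2 tsp = 5/3 tbsp) × 5 ÷ 16 tbsp/cup × 185 g/cup ≈ 96 g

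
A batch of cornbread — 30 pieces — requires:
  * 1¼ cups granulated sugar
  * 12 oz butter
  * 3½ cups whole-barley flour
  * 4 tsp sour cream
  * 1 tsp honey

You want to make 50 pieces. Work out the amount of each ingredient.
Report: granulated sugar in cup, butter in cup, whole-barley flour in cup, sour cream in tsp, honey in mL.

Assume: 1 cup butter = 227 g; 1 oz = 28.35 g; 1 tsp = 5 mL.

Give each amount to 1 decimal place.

granulated sugar: 2.1 cup; butter: 2.5 cup; whole-barley flour: 5.8 cup; sour cream: 6.7 tsp; honey: 8.3 mL

Scaling factor: 50/30 = 5/3.
granulated sugar: 1.25 cup × 5/3 ≈ 2.1 cup
butter: 12 oz × 5/3 × 28.35 g/oz ÷ 227 g/cup ≈ 2.5 cup
whole-barley flour: 3.5 cup × 5/3 ≈ 5.8 cup
sour cream: 4 tsp × 5/3 ≈ 6.7 tsp
honey: 1 tsp × 5/3 × 5 mL/tsp ≈ 8.3 mL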